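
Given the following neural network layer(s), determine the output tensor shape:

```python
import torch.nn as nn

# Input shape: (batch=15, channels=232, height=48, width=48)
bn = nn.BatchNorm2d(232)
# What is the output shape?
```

Input: (15, 232, 48, 48) -> Output: (15, 232, 48, 48)

Answer: (15, 232, 48, 48)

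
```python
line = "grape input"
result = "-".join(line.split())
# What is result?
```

Trace:
`line = "grape input"` → line = 'grape input'
`result = "-".join(line.split())` → result = 'grape-input'
So result = 'grape-input'

Answer: 'grape-input'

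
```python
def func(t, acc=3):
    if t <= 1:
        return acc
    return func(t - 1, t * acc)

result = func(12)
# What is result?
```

Accumulator trace (n, acc): (12, 3) -> (11, 36) -> (10, 396) -> (9, 3960) -> (8, 35640) -> (7, 285120) -> (6, 1995840) -> (5, 11975040) -> (4, 59875200) -> (3, 239500800) -> (2, 718502400) -> (1, 1437004800) -> return 1437004800

Answer: 1437004800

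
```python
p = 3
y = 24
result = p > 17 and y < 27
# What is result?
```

Trace:
`p = 3` → p = 3
`y = 24` → y = 24
`result = p > 17 and y < 27` → result = False
So result = False

Answer: False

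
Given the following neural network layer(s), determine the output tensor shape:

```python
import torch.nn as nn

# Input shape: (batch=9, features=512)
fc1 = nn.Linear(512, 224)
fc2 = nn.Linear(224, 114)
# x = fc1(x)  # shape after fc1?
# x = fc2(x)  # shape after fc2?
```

Input: (9, 512) -> after fc1: (9, 224) -> Output: (9, 114)

Answer: (9, 114)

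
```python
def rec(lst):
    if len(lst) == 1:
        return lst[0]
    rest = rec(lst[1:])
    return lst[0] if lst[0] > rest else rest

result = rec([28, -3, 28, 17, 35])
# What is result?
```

Recursive max over [28, -3, 28, 17, 35] = 35

Answer: 35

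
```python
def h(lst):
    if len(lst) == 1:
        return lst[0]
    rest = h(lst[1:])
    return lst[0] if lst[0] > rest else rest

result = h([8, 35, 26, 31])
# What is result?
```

Recursive max over [8, 35, 26, 31] = 35

Answer: 35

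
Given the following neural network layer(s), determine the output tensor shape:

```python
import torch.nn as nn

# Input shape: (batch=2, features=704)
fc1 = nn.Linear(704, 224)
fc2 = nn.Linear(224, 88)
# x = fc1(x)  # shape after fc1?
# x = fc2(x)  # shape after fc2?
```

Input: (2, 704) -> after fc1: (2, 224) -> Output: (2, 88)

Answer: (2, 88)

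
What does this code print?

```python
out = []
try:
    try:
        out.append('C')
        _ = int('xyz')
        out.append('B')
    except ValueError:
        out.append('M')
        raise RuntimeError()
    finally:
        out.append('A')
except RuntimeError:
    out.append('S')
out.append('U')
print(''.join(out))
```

Execution trace: 'C' (inner try body) → 'M' (inner except ValueError) → 'A' (inner finally) → 'S' (outer except RuntimeError) → 'U' (after the try/except). Output: CMASU

Answer: CMASU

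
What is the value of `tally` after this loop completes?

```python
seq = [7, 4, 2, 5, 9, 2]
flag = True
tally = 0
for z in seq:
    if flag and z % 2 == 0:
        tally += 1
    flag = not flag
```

Count even values at even positions
`tally` takes the values: 0 → 1

Answer: 1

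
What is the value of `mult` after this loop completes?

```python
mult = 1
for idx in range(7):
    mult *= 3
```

3^7 = 2187
`mult` takes the values: 1 → 3 → 9 → 27 → 81 → 243 → 729 → 2187

Answer: 2187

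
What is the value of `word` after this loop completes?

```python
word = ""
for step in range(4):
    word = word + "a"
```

Repeat 'a' 4 times
`word` takes the values: "" → "a" → "aa" → "aaa" → "aaaa"

Answer: "aaaa"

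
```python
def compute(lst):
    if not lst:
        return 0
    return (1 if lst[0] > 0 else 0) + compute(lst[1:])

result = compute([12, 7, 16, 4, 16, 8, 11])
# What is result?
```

Count of positive elements in [12, 7, 16, 4, 16, 8, 11] = 7

Answer: 7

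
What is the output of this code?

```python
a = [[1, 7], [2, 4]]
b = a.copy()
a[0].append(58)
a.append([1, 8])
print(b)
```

Key concept: shallow copy with nested lists.
Step by step:
`a = [[1, 7], [2, 4]]` → a = [[1, 7], [2, 4]]
`b = a.copy()` → b = [[1, 7], [2, 4]]
`a[0].append(58)` → a = [[1, 7, 58], [2, 4]]; b = [[1, 7, 58], [2, 4]]
`a.append([1, 8])` → a = [[1, 7, 58], [2, 4], [1, 8]]
`print(b)` → prints [[1, 7, 58], [2, 4]]

Answer: [[1, 7, 58], [2, 4]]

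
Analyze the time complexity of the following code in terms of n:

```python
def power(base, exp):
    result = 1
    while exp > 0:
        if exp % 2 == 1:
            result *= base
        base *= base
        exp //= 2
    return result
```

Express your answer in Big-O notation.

This is Exponentiation by squaring. Time complexity: O(log n).

Answer: O(log n)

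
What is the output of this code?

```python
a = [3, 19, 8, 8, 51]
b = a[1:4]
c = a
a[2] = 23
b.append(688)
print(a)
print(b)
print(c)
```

Key concept: slice vs alias.
Step by step:
`a = [3, 19, 8, 8, 51]` → a = [3, 19, 8, 8, 51]
`b = a[1:4]` → b = [19, 8, 8]
`c = a` → c = [3, 19, 8, 8, 51] (same object as a)
`a[2] = 23` → a = [3, 19, 23, 8, 51] (same object as c); c = [3, 19, 23, 8, 51] (same object as a)
`b.append(688)` → b = [19, 8, 8, 688]
`print(a)` → prints [3, 19, 23, 8, 51]
`print(b)` → prints [19, 8, 8, 688]
`print(c)` → prints [3, 19, 23, 8, 51]

Answer:
[3, 19, 23, 8, 51]
[19, 8, 8, 688]
[3, 19, 23, 8, 51]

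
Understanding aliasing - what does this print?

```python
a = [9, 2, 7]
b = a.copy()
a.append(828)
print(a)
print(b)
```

Key concept: list.copy() creates independent copy.
Step by step:
`a = [9, 2, 7]` → a = [9, 2, 7]
`b = a.copy()` → b = [9, 2, 7]
`a.append(828)` → a = [9, 2, 7, 828]
`print(a)` → prints [9, 2, 7, 828]
`print(b)` → prints [9, 2, 7]

Answer:
[9, 2, 7, 828]
[9, 2, 7]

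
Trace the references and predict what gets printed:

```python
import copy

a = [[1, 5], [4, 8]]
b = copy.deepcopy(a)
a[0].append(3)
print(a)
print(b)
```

Key concept: deep copy is fully independent.
Step by step:
`a = [[1, 5], [4, 8]]` → a = [[1, 5], [4, 8]]
`b = copy.deepcopy(a)` → b = [[1, 5], [4, 8]]
`a[0].append(3)` → a = [[1, 5, 3], [4, 8]]
`print(a)` → prints [[1, 5, 3], [4, 8]]
`print(b)` → prints [[1, 5], [4, 8]]

Answer:
[[1, 5, 3], [4, 8]]
[[1, 5], [4, 8]]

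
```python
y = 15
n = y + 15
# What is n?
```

Trace:
`y = 15` → y = 15
`n = y + 15` → n = 30
So n = 30

Answer: 30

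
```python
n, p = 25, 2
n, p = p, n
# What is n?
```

Trace:
`n, p = 25, 2` → n = 25; p = 2
`n, p = p, n` → n = 2; p = 25
So n = 2

Answer: 2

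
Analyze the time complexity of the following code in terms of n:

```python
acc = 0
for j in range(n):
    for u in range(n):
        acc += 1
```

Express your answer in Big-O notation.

Each loop level contributes: n × n. Multiplying the contributions gives O(n^2).

Answer: O(n^2)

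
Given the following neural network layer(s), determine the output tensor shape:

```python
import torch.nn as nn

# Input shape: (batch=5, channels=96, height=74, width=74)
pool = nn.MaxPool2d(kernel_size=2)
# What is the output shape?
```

Input: (5, 96, 74, 74) -> Output: (5, 96, 37, 37)

Answer: (5, 96, 37, 37)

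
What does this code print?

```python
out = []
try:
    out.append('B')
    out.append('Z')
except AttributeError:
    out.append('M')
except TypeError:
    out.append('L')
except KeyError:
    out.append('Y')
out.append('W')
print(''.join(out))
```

Execution trace: 'B' (try body) → 'Z' (try body, no exception) → 'W' (after the try/except). Output: BZW

Answer: BZW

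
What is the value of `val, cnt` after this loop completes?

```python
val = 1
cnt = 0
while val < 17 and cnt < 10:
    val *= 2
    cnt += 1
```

Double until >= 17 or 10 iterations
`val, cnt` takes the values: (1, 0) → (2, 0) → (2, 1) → (4, 1) → (4, 2) → (8, 2) → (8, 3) → (16, 3) → (16, 4) → (32, 4) → (32, 5)

Answer: 32, 5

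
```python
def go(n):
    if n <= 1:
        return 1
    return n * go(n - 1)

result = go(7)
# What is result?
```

go(7) = 7 * 6 * 5 * 4 * 3 * 2 * 1 = 5040

Answer: 5040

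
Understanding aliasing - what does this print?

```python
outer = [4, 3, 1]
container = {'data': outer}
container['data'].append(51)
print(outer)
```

Key concept: dict holds reference to list.
Step by step:
`outer = [4, 3, 1]` → outer = [4, 3, 1]
`container = {'data': outer}` → container = {'data': [4, 3, 1]}
`container['data'].append(51)` → outer = [4, 3, 1, 51]; container = {'data': [4, 3, 1, 51]}
`print(outer)` → prints [4, 3, 1, 51]

Answer: [4, 3, 1, 51]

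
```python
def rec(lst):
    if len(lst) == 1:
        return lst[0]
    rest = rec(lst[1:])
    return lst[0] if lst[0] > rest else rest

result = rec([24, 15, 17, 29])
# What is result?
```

Recursive max over [24, 15, 17, 29] = 29

Answer: 29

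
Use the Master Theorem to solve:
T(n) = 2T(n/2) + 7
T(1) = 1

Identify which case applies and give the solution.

a=2, b=2, f(n)=7. log_2(2) = 1. Since c=0 < 1, Case 1 applies: T(n) = Θ(n^log_b(a)) = O(n).

Answer: O(n) - Case 1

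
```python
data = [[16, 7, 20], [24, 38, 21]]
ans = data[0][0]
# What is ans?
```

Trace:
`data = [[16, 7, 20], [24, 38, 21]]` → data = [[16, 7, 20], [24, 38, 21]]
`ans = data[0][0]` → ans = 16
So ans = 16

Answer: 16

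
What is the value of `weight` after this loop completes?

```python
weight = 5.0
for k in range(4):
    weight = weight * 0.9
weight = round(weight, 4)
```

Exponential decay: 5.0 * 0.9^4
`weight` takes the values: 5.0 → 4.5 → 4.05 → 3.645 → 3.2805

Answer: 3.2805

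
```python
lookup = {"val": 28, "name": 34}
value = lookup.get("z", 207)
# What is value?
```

Trace:
`lookup = {"val": 28, "name": 34}` → lookup = {'val': 28, 'name': 34}
`value = lookup.get("z", 207)` → value = 207
So value = 207

Answer: 207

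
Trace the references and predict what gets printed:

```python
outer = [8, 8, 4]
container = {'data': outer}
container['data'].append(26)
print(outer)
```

Key concept: dict holds reference to list.
Step by step:
`outer = [8, 8, 4]` → outer = [8, 8, 4]
`container = {'data': outer}` → container = {'data': [8, 8, 4]}
`container['data'].append(26)` → outer = [8, 8, 4, 26]; container = {'data': [8, 8, 4, 26]}
`print(outer)` → prints [8, 8, 4, 26]

Answer: [8, 8, 4, 26]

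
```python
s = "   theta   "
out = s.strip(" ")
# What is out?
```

Trace:
`s = "   theta   "` → s = '   theta   '
`out = s.strip(" ")` → out = 'theta'
So out = 'theta'

Answer: 'theta'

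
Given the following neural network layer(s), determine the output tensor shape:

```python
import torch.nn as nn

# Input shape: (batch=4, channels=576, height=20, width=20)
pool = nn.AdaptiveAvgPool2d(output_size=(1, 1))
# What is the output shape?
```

Input: (4, 576, 20, 20) -> Output: (4, 576, 1, 1)

Answer: (4, 576, 1, 1)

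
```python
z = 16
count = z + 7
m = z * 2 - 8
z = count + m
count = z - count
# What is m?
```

Trace:
`z = 16` → z = 16
`count = z + 7` → count = 23
`m = z * 2 - 8` → m = 24
`z = count + m` → z = 47
`count = z - count` → count = 24
So m = 24

Answer: 24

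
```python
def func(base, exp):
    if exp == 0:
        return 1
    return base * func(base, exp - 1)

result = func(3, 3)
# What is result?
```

func(3, 3) = 3 * 3 * 3 = 27

Answer: 27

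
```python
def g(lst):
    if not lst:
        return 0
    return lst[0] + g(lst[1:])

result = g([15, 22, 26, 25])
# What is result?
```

15 + 22 + 26 + 25 + 0 = 88

Answer: 88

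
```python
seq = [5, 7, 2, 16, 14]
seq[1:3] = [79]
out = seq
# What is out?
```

Trace:
`seq = [5, 7, 2, 16, 14]` → seq = [5, 7, 2, 16, 14]
`seq[1:3] = [79]` → seq = [5, 79, 16, 14]
`out = seq` → out = [5, 79, 16, 14]
So out = [5, 79, 16, 14]

Answer: [5, 79, 16, 14]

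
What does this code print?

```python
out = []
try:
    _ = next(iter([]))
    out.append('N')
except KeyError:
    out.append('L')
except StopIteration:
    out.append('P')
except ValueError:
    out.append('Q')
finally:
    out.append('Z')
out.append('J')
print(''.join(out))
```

Execution trace: 'P' (except StopIteration) → 'Z' (finally) → 'J' (after the try/except). Output: PZJ

Answer: PZJ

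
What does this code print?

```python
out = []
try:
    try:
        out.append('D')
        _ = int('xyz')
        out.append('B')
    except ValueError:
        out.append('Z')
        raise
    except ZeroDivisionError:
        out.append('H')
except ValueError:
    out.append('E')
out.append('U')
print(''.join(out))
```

Execution trace: 'D' (inner try body) → 'Z' (inner except ValueError) → 'E' (outer except ValueError) → 'U' (after the try/except). Output: DZEU

Answer: DZEU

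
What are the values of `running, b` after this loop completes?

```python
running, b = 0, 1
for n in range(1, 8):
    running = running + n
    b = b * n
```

Sum and factorial of 1 to 7
`running, b` takes the values: (0, 1) → (1, 1) → (3, 1) → (3, 2) → (6, 2) → (6, 6) → (10, 6) → (10, 24) → (15, 24) → (15, 120) → (21, 120) → (21, 720) → (28, 720) → (28, 5040)

Answer: 28, 5040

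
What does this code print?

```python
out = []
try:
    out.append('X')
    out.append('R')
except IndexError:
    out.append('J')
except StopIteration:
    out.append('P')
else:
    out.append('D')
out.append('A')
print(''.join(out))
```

Execution trace: 'X' (try body) → 'R' (try body, no exception) → 'D' (else) → 'A' (after the try/except). Output: XRDA

Answer: XRDA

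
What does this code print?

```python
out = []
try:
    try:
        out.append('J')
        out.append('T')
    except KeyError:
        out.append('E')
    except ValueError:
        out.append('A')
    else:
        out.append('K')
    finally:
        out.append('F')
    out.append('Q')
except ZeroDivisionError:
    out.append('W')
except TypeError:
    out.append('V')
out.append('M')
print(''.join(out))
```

Execution trace: 'J' (inner try body) → 'T' (inner try body, no exception) → 'K' (inner else) → 'F' (inner finally) → 'Q' (try body, no exception) → 'M' (after the try/except). Output: JTKFQM

Answer: JTKFQM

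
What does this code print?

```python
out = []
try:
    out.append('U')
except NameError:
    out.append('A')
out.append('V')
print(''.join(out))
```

Execution trace: 'U' (try body, no exception) → 'V' (after the try/except). Output: UV

Answer: UV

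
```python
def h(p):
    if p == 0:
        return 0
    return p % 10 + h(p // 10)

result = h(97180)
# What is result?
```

Sum of digits of 97180: 0 + 8 + 1 + 7 + 9 = 25

Answer: 25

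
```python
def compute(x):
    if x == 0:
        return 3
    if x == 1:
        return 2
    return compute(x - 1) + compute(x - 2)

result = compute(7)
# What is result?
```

Build up from base cases: compute(0)=3, compute(1)=2, compute(2)=5, compute(3)=7, compute(4)=12, compute(5)=19, compute(6)=31, ..., compute(7)=50

Answer: 50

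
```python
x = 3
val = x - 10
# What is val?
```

Trace:
`x = 3` → x = 3
`val = x - 10` → val = -7
So val = -7

Answer: -7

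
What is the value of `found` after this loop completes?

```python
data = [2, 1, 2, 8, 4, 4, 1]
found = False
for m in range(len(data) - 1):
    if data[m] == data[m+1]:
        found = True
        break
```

Check consecutive duplicates in [2, 1, 2, 8, 4, 4, 1]
`found` takes the values: False → True

Answer: True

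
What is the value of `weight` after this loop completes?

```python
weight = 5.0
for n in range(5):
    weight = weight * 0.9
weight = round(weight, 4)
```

Exponential decay: 5.0 * 0.9^5
`weight` takes the values: 5.0 → 4.5 → 4.05 → 3.645 → 3.2805 → 2.95245 → 2.9525

Answer: 2.9525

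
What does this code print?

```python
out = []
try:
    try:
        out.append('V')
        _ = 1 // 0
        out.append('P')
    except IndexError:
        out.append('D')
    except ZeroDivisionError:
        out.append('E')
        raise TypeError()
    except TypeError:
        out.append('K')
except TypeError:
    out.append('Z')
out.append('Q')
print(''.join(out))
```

Execution trace: 'V' (inner try body) → 'E' (inner except ZeroDivisionError) → 'Z' (outer except TypeError) → 'Q' (after the try/except). Output: VEZQ

Answer: VEZQ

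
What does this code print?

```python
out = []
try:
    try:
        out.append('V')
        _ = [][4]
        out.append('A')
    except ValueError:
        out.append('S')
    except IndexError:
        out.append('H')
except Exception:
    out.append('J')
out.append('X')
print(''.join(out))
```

Execution trace: 'V' (inner try body) → 'H' (inner except IndexError) → 'X' (after the try/except). Output: VHX

Answer: VHX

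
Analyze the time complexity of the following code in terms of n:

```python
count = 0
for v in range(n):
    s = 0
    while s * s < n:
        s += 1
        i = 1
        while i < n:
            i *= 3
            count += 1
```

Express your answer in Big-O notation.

Each loop level contributes: n × √n × log n. Multiplying the contributions gives O(n√n log n).

Answer: O(n√n log n)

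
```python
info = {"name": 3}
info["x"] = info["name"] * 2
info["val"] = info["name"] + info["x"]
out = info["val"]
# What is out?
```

Trace:
`info = {"name": 3}` → info = {'name': 3}
`info["x"] = info["name"] * 2` → info = {'name': 3, 'x': 6}
`info["val"] = info["name"] + info["x"]` → info = {'name': 3, 'x': 6, 'val': 9}
`out = info["val"]` → out = 9
So out = 9

Answer: 9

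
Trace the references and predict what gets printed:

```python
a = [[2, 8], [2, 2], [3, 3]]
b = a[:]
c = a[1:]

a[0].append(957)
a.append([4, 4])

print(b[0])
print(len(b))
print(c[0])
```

Key concept: slice with nested mutation.
Step by step:
`a = [[2, 8], [2, 2], [3, 3]]` → a = [[2, 8], [2, 2], [3, 3]]
`b = a[:]` → b = [[2, 8], [2, 2], [3, 3]]
`c = a[1:]` → c = [[2, 2], [3, 3]]
`a[0].append(957)` → a = [[2, 8, 957], [2, 2], [3, 3]]; b = [[2, 8, 957], [2, 2], [3, 3]]
`a.append([4, 4])` → a = [[2, 8, 957], [2, 2], [3, 3], [4, 4]]
`print(b[0])` → prints [2, 8, 957]
`print(len(b))` → prints 3
`print(c[0])` → prints [2, 2]

Answer:
[2, 8, 957]
3
[2, 2]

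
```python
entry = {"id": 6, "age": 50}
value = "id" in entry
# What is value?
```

Trace:
`entry = {"id": 6, "age": 50}` → entry = {'id': 6, 'age': 50}
`value = "id" in entry` → value = True
So value = True

Answer: True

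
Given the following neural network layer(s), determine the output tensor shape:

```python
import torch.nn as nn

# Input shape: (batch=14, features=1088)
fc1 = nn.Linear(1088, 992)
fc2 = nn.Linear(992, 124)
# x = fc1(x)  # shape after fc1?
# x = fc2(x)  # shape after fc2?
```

Input: (14, 1088) -> after fc1: (14, 992) -> Output: (14, 124)

Answer: (14, 124)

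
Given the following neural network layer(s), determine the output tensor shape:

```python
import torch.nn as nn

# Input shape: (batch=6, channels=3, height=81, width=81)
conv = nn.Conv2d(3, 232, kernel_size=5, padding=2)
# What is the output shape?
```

Input: (6, 3, 81, 81) -> Output: (6, 232, 81, 81)

Answer: (6, 232, 81, 81)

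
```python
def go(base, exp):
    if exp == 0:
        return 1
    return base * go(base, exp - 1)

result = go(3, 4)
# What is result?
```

go(3, 4) = 3 * 3 * 3 * 3 = 81

Answer: 81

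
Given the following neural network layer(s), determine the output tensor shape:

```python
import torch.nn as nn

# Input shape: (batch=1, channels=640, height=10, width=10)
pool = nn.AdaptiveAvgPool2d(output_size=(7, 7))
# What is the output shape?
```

Input: (1, 640, 10, 10) -> Output: (1, 640, 7, 7)

Answer: (1, 640, 7, 7)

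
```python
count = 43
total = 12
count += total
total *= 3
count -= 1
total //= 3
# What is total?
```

Trace:
`count = 43` → count = 43
`total = 12` → total = 12
`count += total` → count = 55
`total *= 3` → total = 36
`count -= 1` → count = 54
`total //= 3` → total = 12
So total = 12

Answer: 12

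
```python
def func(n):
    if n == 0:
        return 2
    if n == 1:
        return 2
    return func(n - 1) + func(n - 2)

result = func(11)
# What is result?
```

Build up from base cases: func(0)=2, func(1)=2, func(2)=4, func(3)=6, func(4)=10, func(5)=16, func(6)=26, ..., func(11)=288

Answer: 288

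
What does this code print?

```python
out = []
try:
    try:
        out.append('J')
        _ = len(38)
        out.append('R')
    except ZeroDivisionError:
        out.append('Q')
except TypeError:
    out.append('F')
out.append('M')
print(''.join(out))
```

Execution trace: 'J' (try body) → 'F' (outer except TypeError) → 'M' (after the try/except). Output: JFM

Answer: JFM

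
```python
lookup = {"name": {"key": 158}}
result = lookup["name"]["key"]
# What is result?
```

Trace:
`lookup = {"name": {"key": 158}}` → lookup = {'name': {'key': 158}}
`result = lookup["name"]["key"]` → result = 158
So result = 158

Answer: 158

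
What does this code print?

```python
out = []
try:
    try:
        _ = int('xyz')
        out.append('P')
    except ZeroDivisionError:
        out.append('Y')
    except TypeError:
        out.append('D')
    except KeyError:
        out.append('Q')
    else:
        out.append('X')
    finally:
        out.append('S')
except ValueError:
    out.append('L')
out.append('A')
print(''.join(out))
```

Execution trace: 'S' (inner finally) → 'L' (outer except ValueError) → 'A' (after the try/except). Output: SLA

Answer: SLA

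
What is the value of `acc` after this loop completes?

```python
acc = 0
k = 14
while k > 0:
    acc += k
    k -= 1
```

Sum 14 down to 1
`acc` takes the values: 0 → 14 → 27 → 39 → 50 → 60 → 69 → 77 → 84 → 90 → 95 → 99 → 102 → 104 → 105

Answer: 105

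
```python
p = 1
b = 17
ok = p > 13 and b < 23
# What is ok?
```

Trace:
`p = 1` → p = 1
`b = 17` → b = 17
`ok = p > 13 and b < 23` → ok = False
So ok = False

Answer: False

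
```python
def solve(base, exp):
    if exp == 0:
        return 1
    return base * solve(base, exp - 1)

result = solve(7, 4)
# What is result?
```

solve(7, 4) = 7 * 7 * 7 * 7 = 2401

Answer: 2401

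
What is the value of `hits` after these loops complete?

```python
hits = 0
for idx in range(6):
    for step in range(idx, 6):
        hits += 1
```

Upper triangle: 6 + 5 + ... + 1
`hits` takes the values: 0 → 1 → 2 → 3 → 4 → 5 → 6 → 7 → 8 → 9 → 10 → 11 → 12 → 13 → 14 → 15 → 16 → 17 → 18 → 19 → 20 → 21

Answer: 21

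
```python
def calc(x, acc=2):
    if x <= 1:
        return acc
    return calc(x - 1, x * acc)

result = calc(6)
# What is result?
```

Accumulator trace (n, acc): (6, 2) -> (5, 12) -> (4, 60) -> (3, 240) -> (2, 720) -> (1, 1440) -> return 1440

Answer: 1440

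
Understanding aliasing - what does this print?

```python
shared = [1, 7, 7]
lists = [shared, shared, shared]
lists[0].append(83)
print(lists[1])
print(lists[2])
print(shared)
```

Key concept: list of same reference.
Step by step:
`shared = [1, 7, 7]` → shared = [1, 7, 7]
`lists = [shared, shared, shared]` → lists = [[1, 7, 7], [1, 7, 7], [1, 7, 7]]
`lists[0].append(83)` → shared = [1, 7, 7, 83]; lists = [[1, 7, 7, 83], [1, 7, 7, 83], [1, 7, 7, 83]]
`print(lists[1])` → prints [1, 7, 7, 83]
`print(lists[2])` → prints [1, 7, 7, 83]
`print(shared)` → prints [1, 7, 7, 83]

Answer:
[1, 7, 7, 83]
[1, 7, 7, 83]
[1, 7, 7, 83]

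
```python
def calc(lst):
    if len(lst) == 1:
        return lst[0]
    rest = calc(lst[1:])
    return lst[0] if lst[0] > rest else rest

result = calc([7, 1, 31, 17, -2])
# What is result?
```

Recursive max over [7, 1, 31, 17, -2] = 31

Answer: 31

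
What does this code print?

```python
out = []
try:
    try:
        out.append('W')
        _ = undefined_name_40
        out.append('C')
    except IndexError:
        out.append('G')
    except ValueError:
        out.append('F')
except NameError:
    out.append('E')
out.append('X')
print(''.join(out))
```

Execution trace: 'W' (try body) → 'E' (outer except NameError) → 'X' (after the try/except). Output: WEX

Answer: WEX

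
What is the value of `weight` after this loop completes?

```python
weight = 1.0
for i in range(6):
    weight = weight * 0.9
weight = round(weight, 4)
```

Exponential decay: 1.0 * 0.9^6
`weight` takes the values: 1.0 → 0.9 → 0.81 → 0.729 → 0.6561 → 0.59049 → 0.531441 → 0.5314

Answer: 0.5314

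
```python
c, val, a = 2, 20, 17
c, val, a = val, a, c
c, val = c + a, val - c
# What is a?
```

Trace:
`c, val, a = 2, 20, 17` → c = 2; val = 20; a = 17
`c, val, a = val, a, c` → c = 20; val = 17; a = 2
`c, val = c + a, val - c` → c = 22; val = -3
So a = 2

Answer: 2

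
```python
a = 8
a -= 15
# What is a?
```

Trace:
`a = 8` → a = 8
`a -= 15` → a = -7
So a = -7

Answer: -7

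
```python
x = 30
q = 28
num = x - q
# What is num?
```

Trace:
`x = 30` → x = 30
`q = 28` → q = 28
`num = x - q` → num = 2
So num = 2

Answer: 2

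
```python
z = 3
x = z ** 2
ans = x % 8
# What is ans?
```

Trace:
`z = 3` → z = 3
`x = z ** 2` → x = 9
`ans = x % 8` → ans = 1
So ans = 1

Answer: 1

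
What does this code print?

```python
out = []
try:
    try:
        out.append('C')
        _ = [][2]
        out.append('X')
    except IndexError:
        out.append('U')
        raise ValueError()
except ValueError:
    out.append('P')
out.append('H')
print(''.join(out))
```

Execution trace: 'C' (inner try body) → 'U' (inner except IndexError) → 'P' (outer except ValueError) → 'H' (after the try/except). Output: CUPH

Answer: CUPH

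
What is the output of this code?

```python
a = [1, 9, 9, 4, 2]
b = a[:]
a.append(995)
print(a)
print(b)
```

Key concept: slice [:] creates copy.
Step by step:
`a = [1, 9, 9, 4, 2]` → a = [1, 9, 9, 4, 2]
`b = a[:]` → b = [1, 9, 9, 4, 2]
`a.append(995)` → a = [1, 9, 9, 4, 2, 995]
`print(a)` → prints [1, 9, 9, 4, 2, 995]
`print(b)` → prints [1, 9, 9, 4, 2]

Answer:
[1, 9, 9, 4, 2, 995]
[1, 9, 9, 4, 2]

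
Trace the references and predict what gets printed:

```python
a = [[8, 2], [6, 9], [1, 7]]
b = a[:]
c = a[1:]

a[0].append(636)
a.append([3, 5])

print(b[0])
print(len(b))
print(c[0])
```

Key concept: slice with nested mutation.
Step by step:
`a = [[8, 2], [6, 9], [1, 7]]` → a = [[8, 2], [6, 9], [1, 7]]
`b = a[:]` → b = [[8, 2], [6, 9], [1, 7]]
`c = a[1:]` → c = [[6, 9], [1, 7]]
`a[0].append(636)` → a = [[8, 2, 636], [6, 9], [1, 7]]; b = [[8, 2, 636], [6, 9], [1, 7]]
`a.append([3, 5])` → a = [[8, 2, 636], [6, 9], [1, 7], [3, 5]]
`print(b[0])` → prints [8, 2, 636]
`print(len(b))` → prints 3
`print(c[0])` → prints [6, 9]

Answer:
[8, 2, 636]
3
[6, 9]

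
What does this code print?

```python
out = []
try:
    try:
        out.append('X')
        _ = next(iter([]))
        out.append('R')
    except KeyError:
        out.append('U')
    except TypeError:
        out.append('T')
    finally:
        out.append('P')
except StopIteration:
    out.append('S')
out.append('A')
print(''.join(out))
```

Execution trace: 'X' (try body) → 'P' (finally) → 'S' (outer except StopIteration) → 'A' (after the try/except). Output: XPSA

Answer: XPSA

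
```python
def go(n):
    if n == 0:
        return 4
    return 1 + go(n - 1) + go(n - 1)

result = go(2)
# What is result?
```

go(n) = 1 + 2·go(n-1), go(0)=4. Closed form: (4+1)·2^2 - 1 = 19.

Answer: 19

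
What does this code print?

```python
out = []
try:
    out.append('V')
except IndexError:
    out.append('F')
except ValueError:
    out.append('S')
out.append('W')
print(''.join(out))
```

Execution trace: 'V' (try body, no exception) → 'W' (after the try/except). Output: VW

Answer: VW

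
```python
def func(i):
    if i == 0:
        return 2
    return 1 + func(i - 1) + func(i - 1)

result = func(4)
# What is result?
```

func(i) = 1 + 2·func(i-1), func(0)=2. Closed form: (2+1)·2^4 - 1 = 47.

Answer: 47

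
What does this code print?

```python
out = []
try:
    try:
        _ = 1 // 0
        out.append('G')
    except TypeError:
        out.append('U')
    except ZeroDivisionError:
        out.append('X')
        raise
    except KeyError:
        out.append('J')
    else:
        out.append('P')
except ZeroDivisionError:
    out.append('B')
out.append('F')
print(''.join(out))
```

Execution trace: 'X' (inner except ZeroDivisionError) → 'B' (outer except ZeroDivisionError) → 'F' (after the try/except). Output: XBF

Answer: XBF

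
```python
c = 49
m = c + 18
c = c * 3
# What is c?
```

Trace:
`c = 49` → c = 49
`m = c + 18` → m = 67
`c = c * 3` → c = 147
So c = 147

Answer: 147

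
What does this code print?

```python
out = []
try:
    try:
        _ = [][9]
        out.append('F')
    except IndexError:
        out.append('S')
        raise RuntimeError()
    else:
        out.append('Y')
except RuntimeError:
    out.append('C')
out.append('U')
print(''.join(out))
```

Execution trace: 'S' (inner except IndexError) → 'C' (outer except RuntimeError) → 'U' (after the try/except). Output: SCU

Answer: SCU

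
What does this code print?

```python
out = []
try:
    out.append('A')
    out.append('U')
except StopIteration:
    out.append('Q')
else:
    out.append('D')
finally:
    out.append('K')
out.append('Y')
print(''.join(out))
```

Execution trace: 'A' (try body) → 'U' (try body, no exception) → 'D' (else) → 'K' (finally) → 'Y' (after the try/except). Output: AUDKY

Answer: AUDKY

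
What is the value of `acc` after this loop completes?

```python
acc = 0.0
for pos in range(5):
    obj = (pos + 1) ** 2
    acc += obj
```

Sum of squared losses 1² + 2² + ... + 5²
`acc` takes the values: 0.0 → 1.0 → 5.0 → 14.0 → 30.0 → 55.0

Answer: 55.0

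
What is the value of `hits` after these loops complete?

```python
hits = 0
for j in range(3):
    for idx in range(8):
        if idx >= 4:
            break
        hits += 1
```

Inner breaks at 4, outer runs 3 times
`hits` takes the values: 0 → 1 → 2 → 3 → 4 → 5 → 6 → 7 → 8 → 9 → 10 → 11 → 12

Answer: 12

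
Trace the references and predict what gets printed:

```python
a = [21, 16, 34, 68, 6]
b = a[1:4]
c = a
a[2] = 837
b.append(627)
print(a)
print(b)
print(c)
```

Key concept: slice vs alias.
Step by step:
`a = [21, 16, 34, 68, 6]` → a = [21, 16, 34, 68, 6]
`b = a[1:4]` → b = [16, 34, 68]
`c = a` → c = [21, 16, 34, 68, 6] (same object as a)
`a[2] = 837` → a = [21, 16, 837, 68, 6] (same object as c); c = [21, 16, 837, 68, 6] (same object as a)
`b.append(627)` → b = [16, 34, 68, 627]
`print(a)` → prints [21, 16, 837, 68, 6]
`print(b)` → prints [16, 34, 68, 627]
`print(c)` → prints [21, 16, 837, 68, 6]

Answer:
[21, 16, 837, 68, 6]
[16, 34, 68, 627]
[21, 16, 837, 68, 6]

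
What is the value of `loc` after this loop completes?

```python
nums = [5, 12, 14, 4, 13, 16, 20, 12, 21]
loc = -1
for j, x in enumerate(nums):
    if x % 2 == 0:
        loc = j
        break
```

First even number index in [5, 12, 14, 4, 13, 16, 20, 12, 21]
`loc` takes the values: -1 → 1

Answer: 1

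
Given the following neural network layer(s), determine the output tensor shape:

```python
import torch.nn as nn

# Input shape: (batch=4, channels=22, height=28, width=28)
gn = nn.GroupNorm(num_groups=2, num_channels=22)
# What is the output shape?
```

Input: (4, 22, 28, 28) -> Output: (4, 22, 28, 28)

Answer: (4, 22, 28, 28)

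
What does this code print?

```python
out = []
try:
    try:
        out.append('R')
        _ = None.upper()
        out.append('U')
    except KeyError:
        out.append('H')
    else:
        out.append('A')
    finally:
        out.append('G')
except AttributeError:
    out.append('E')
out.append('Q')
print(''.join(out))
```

Execution trace: 'R' (try body) → 'G' (finally) → 'E' (outer except AttributeError) → 'Q' (after the try/except). Output: RGEQ

Answer: RGEQ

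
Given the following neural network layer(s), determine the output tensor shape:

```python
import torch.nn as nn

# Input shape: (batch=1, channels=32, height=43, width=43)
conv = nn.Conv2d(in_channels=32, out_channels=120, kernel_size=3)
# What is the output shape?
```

Input: (1, 32, 43, 43) -> Output: (1, 120, 41, 41)

Answer: (1, 120, 41, 41)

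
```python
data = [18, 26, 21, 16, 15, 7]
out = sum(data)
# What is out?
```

Trace:
`data = [18, 26, 21, 16, 15, 7]` → data = [18, 26, 21, 16, 15, 7]
`out = sum(data)` → out = 103
So out = 103

Answer: 103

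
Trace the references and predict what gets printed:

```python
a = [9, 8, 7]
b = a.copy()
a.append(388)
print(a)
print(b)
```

Key concept: list.copy() creates independent copy.
Step by step:
`a = [9, 8, 7]` → a = [9, 8, 7]
`b = a.copy()` → b = [9, 8, 7]
`a.append(388)` → a = [9, 8, 7, 388]
`print(a)` → prints [9, 8, 7, 388]
`print(b)` → prints [9, 8, 7]

Answer:
[9, 8, 7, 388]
[9, 8, 7]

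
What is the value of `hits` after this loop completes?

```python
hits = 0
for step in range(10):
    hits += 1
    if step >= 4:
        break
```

Loop breaks when step reaches 4, hits is 5
`hits` takes the values: 0 → 1 → 2 → 3 → 4 → 5

Answer: 5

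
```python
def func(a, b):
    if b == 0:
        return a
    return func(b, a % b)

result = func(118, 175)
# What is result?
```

func(118, 175) -> func(175, 118) -> func(118, 57) -> func(57, 4) -> func(4, 1) -> func(1, 0) -> 1

Answer: 1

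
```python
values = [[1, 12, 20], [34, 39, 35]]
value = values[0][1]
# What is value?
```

Trace:
`values = [[1, 12, 20], [34, 39, 35]]` → values = [[1, 12, 20], [34, 39, 35]]
`value = values[0][1]` → value = 12
So value = 12

Answer: 12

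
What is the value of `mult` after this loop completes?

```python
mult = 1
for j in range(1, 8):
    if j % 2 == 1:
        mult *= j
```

Product of odd numbers 1 to 7
`mult` takes the values: 1 → 3 → 15 → 105

Answer: 105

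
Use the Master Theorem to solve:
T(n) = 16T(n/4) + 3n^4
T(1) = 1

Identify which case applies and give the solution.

a=16, b=4, f(n)=3n^4. log_4(16) = 2. Since c=4 > 2 and the regularity condition holds (16(n/4)^4 = (16/4^4)n^4 with 16/4^4 < 1), Case 3 applies: T(n) = Θ(f(n)) = O(n^4).

Answer: O(n^4) - Case 3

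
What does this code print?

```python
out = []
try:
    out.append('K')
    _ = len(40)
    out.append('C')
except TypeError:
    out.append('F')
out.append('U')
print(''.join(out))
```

Execution trace: 'K' (try body) → 'F' (except TypeError) → 'U' (after the try/except). Output: KFU

Answer: KFU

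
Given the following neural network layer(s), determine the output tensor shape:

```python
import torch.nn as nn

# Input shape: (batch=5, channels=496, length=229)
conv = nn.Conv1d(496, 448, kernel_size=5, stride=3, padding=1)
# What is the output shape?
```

Input: (5, 496, 229) -> Output: (5, 448, 76)

Answer: (5, 448, 76)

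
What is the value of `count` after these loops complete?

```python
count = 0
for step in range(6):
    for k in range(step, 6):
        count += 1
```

Upper triangle: 6 + 5 + ... + 1
`count` takes the values: 0 → 1 → 2 → 3 → 4 → 5 → 6 → 7 → 8 → 9 → 10 → 11 → 12 → 13 → 14 → 15 → 16 → 17 → 18 → 19 → 20 → 21

Answer: 21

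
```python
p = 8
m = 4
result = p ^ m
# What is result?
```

Trace:
`p = 8` → p = 8
`m = 4` → m = 4
`result = p ^ m` → result = 12
So result = 12

Answer: 12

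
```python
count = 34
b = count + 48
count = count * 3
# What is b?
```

Trace:
`count = 34` → count = 34
`b = count + 48` → b = 82
`count = count * 3` → count = 102
So b = 82

Answer: 82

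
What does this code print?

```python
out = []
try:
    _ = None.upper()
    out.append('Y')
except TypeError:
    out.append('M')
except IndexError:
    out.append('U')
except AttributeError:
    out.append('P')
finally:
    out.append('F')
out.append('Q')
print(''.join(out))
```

Execution trace: 'P' (except AttributeError) → 'F' (finally) → 'Q' (after the try/except). Output: PFQ

Answer: PFQ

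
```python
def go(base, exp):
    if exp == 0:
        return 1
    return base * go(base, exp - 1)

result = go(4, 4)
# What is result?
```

go(4, 4) = 4 * 4 * 4 * 4 = 256

Answer: 256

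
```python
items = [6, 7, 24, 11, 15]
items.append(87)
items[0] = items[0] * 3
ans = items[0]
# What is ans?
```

Trace:
`items = [6, 7, 24, 11, 15]` → items = [6, 7, 24, 11, 15]
`items.append(87)` → items = [6, 7, 24, 11, 15, 87]
`items[0] = items[0] * 3` → items = [18, 7, 24, 11, 15, 87]
`ans = items[0]` → ans = 18
So ans = 18

Answer: 18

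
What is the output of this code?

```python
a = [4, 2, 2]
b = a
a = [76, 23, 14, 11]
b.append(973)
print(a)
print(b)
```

Key concept: rebinding vs mutation: a is rebound to a new list, b still points at the original.
Step by step:
`a = [4, 2, 2]` → a = [4, 2, 2]
`b = a` → b = [4, 2, 2] (same object as a)
`a = [76, 23, 14, 11]` → a = [76, 23, 14, 11]
`b.append(973)` → b = [4, 2, 2, 973]
`print(a)` → prints [76, 23, 14, 11]
`print(b)` → prints [4, 2, 2, 973]

Answer:
[76, 23, 14, 11]
[4, 2, 2, 973]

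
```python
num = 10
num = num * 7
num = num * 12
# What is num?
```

Trace:
`num = 10` → num = 10
`num = num * 7` → num = 70
`num = num * 12` → num = 840
So num = 840

Answer: 840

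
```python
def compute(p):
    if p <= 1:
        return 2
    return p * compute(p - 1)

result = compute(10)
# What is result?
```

compute(10) = 10 * 9 * 8 * 7 * 6 * 5 * 4 * 3 * 2 * 2 = 7257600

Answer: 7257600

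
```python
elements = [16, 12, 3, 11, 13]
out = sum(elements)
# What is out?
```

Trace:
`elements = [16, 12, 3, 11, 13]` → elements = [16, 12, 3, 11, 13]
`out = sum(elements)` → out = 55
So out = 55

Answer: 55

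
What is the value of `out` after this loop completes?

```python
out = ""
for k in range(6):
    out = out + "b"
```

Repeat 'b' 6 times
`out` takes the values: "" → "b" → "bb" → "bbb" → "bbbb" → "bbbbb" → "bbbbbb"

Answer: "bbbbbb"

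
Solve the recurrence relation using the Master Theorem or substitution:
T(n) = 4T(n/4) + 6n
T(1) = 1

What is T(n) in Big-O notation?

By Master Theorem: a=4, b=4, f(n)=6n. Since log_4(4) = 1 and f(n) = Θ(n^1), Case 2 applies. T(n) = O(n log n).

Answer: O(n log n)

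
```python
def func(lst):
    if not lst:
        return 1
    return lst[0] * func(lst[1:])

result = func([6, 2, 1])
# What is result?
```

Product over [6, 2, 1] = 6 * 2 * 1 = 12

Answer: 12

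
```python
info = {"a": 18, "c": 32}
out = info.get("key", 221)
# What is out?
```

Trace:
`info = {"a": 18, "c": 32}` → info = {'a': 18, 'c': 32}
`out = info.get("key", 221)` → out = 221
So out = 221

Answer: 221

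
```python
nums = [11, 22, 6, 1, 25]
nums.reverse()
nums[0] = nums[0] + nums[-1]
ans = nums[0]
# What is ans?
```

Trace:
`nums = [11, 22, 6, 1, 25]` → nums = [11, 22, 6, 1, 25]
`nums.reverse()` → nums = [25, 1, 6, 22, 11]
`nums[0] = nums[0] + nums[-1]` → nums = [36, 1, 6, 22, 11]
`ans = nums[0]` → ans = 36
So ans = 36

Answer: 36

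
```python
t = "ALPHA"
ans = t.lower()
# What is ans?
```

Trace:
`t = "ALPHA"` → t = 'ALPHA'
`ans = t.lower()` → ans = 'alpha'
So ans = 'alpha'

Answer: 'alpha'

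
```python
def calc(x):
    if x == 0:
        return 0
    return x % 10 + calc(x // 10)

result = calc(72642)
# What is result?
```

Sum of digits of 72642: 2 + 4 + 6 + 2 + 7 = 21

Answer: 21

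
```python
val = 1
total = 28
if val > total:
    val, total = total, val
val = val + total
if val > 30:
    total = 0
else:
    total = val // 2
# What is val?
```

Trace:
`val = 1` → val = 1
`total = 28` → total = 28
`if val > total: ...` → val > total is False → no variable changes
`val = val + total` → val = 29
`if val > 30: ...` → val > 30 is False, take else branch → total = 14
So val = 29

Answer: 29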